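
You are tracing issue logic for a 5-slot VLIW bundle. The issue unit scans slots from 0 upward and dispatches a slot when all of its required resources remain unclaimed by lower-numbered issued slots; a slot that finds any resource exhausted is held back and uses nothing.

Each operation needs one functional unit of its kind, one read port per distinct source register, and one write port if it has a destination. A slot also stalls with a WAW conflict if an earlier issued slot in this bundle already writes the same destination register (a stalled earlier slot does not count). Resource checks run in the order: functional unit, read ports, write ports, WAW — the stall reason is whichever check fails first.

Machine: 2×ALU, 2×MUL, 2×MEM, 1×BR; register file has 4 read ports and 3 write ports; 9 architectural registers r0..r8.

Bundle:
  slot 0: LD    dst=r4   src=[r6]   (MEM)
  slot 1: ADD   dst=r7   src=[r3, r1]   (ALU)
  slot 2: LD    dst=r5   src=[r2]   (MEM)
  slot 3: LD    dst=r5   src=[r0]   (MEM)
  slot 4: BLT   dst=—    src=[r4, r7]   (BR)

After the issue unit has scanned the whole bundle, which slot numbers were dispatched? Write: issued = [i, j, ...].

issued = [0, 1, 2]

slot 0 (MEM): ISSUE — free A2,Mu2,Ld1,B1 rp3 wp2
slot 1 (ALU): ISSUE — free A1,Mu2,Ld1,B1 rp1 wp1
slot 2 (MEM): ISSUE — free A1,Mu2,Ld0,B1 rp0 wp0
slot 3 (MEM): stall FU — free A1,Mu2,Ld0,B1 rp0 wp0
slot 4 (BR): stall RD_PORT — free A1,Mu2,Ld0,B1 rp0 wp0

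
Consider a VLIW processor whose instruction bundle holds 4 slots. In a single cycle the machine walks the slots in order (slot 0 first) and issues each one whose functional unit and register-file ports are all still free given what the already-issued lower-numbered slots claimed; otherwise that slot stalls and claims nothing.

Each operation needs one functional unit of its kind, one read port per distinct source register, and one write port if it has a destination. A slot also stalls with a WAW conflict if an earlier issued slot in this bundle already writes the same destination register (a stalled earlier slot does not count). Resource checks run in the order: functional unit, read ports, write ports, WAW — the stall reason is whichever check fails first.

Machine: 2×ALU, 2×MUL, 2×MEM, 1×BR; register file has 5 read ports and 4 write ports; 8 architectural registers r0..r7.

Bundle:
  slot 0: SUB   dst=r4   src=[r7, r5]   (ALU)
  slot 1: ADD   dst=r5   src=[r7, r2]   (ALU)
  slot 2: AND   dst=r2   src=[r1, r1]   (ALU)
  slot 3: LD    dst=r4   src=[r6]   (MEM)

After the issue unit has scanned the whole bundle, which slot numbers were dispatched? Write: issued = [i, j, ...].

slot 0 (ALU): ISSUE — free A1,Mu2,Ld2,B1 rp3 wp3
slot 1 (ALU): ISSUE — free A0,Mu2,Ld2,B1 rp1 wp2
slot 2 (ALU): stall FU — free A0,Mu2,Ld2,B1 rp1 wp2
slot 3 (MEM): stall WAW — free A0,Mu2,Ld2,B1 rp1 wp2

issued = [0, 1]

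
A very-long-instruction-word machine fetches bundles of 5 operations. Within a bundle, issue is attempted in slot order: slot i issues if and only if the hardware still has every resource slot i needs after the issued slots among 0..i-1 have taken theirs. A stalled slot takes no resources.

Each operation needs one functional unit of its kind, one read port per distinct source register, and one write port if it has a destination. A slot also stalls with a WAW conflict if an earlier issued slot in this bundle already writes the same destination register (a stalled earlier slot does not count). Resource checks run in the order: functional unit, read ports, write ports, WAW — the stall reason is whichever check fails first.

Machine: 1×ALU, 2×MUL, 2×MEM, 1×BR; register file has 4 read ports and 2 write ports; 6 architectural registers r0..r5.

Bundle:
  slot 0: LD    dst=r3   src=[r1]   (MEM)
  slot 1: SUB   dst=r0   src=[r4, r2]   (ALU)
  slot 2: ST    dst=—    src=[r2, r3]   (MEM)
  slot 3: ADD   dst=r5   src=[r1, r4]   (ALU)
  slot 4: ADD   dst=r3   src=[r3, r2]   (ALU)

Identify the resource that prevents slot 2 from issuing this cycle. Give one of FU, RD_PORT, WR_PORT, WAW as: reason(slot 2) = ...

reason(slot 2) = RD_PORT

slot 0 (MEM): ISSUE — free A1,Mu2,Ld1,B1 rp3 wp1
slot 1 (ALU): ISSUE — free A0,Mu2,Ld1,B1 rp1 wp0
slot 2 (MEM): stall RD_PORT — free A0,Mu2,Ld1,B1 rp1 wp0
slot 3 (ALU): stall FU — free A0,Mu2,Ld1,B1 rp1 wp0
slot 4 (ALU): stall FU — free A0,Mu2,Ld1,B1 rp1 wp0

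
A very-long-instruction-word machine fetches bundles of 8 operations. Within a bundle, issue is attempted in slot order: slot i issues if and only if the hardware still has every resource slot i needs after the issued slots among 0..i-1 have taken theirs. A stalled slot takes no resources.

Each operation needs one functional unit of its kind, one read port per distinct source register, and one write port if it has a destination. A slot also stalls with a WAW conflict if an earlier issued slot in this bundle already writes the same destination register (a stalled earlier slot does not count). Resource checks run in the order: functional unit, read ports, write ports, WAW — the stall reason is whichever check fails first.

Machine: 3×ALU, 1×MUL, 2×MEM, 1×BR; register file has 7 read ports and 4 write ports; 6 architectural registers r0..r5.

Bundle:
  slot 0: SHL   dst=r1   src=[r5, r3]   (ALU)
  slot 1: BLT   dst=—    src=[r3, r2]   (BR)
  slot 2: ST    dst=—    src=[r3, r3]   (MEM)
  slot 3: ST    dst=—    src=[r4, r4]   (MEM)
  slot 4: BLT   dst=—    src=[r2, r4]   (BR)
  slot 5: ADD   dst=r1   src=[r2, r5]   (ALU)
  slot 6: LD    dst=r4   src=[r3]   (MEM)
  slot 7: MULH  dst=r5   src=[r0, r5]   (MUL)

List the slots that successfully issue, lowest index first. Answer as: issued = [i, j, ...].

issued = [0, 1, 2, 3]

  0. ALU→r1 ⇒ go  {2A/1Mu/2Ld/1B | 5r 3w}
  1. BR ⇒ go  {2A/1Mu/2Ld/0B | 3r 3w}
  2. MEM ⇒ go  {2A/1Mu/1Ld/0B | 2r 3w}
  3. MEM ⇒ go  {2A/1Mu/0Ld/0B | 1r 3w}
  4. BR ⇒ no(FU)  {2A/1Mu/0Ld/0B | 1r 3w}
  5. ALU→r1 ⇒ no(RD_PORT)  {2A/1Mu/0Ld/0B | 1r 3w}
  6. MEM→r4 ⇒ no(FU)  {2A/1Mu/0Ld/0B | 1r 3w}
  7. MUL→r5 ⇒ no(RD_PORT)  {2A/1Mu/0Ld/0B | 1r 3w}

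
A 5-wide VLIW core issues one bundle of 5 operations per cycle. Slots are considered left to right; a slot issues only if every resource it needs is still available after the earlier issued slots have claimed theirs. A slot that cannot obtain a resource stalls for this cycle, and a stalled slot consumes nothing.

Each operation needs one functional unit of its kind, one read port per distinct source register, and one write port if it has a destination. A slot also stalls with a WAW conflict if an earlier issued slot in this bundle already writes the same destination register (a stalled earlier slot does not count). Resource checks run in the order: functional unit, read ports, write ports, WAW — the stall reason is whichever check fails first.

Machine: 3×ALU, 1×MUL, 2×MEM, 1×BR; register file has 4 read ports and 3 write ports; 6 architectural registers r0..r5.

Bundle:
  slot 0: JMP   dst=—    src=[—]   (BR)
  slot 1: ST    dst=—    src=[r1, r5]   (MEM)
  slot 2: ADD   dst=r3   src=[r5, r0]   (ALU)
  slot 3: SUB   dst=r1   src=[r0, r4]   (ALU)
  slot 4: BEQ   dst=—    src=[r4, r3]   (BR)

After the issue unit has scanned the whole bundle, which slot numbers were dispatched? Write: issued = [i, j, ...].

slot 0 (BR): ISSUE — free A3,Mu1,Ld2,B0 rp4 wp3
slot 1 (MEM): ISSUE — free A3,Mu1,Ld1,B0 rp2 wp3
slot 2 (ALU): ISSUE — free A2,Mu1,Ld1,B0 rp0 wp2
slot 3 (ALU): stall RD_PORT — free A2,Mu1,Ld1,B0 rp0 wp2
slot 4 (BR): stall FU — free A2,Mu1,Ld1,B0 rp0 wp2

issued = [0, 1, 2]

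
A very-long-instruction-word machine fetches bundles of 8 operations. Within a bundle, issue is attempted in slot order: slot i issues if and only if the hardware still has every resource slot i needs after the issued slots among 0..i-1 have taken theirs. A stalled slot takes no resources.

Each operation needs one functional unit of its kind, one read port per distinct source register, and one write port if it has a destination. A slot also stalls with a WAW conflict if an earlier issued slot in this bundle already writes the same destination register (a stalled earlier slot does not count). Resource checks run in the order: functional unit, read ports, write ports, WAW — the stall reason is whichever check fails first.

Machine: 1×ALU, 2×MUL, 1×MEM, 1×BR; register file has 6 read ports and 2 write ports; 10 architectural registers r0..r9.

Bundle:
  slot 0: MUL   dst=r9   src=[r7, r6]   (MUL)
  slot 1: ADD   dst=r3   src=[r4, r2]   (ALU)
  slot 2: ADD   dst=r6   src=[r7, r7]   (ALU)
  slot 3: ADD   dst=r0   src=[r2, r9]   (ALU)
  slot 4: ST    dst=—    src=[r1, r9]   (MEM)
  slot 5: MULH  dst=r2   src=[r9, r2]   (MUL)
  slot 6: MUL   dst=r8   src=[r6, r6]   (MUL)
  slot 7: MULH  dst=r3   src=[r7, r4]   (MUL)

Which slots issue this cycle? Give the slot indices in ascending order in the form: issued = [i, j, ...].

[0] MUL needs rd=2 wr=1: ok; after: ALU=1 MUL=1 MEM=1 BR=1, R=4, W=1
[1] ALU needs rd=2 wr=1: ok; after: ALU=0 MUL=1 MEM=1 BR=1, R=2, W=0
[2] ALU needs rd=1 wr=1: FU; after: ALU=0 MUL=1 MEM=1 BR=1, R=2, W=0
[3] ALU needs rd=2 wr=1: FU; after: ALU=0 MUL=1 MEM=1 BR=1, R=2, W=0
[4] MEM needs rd=2 wr=0: ok; after: ALU=0 MUL=1 MEM=0 BR=1, R=0, W=0
[5] MUL needs rd=2 wr=1: RD_PORT; after: ALU=0 MUL=1 MEM=0 BR=1, R=0, W=0
[6] MUL needs rd=1 wr=1: RD_PORT; after: ALU=0 MUL=1 MEM=0 BR=1, R=0, W=0
[7] MUL needs rd=2 wr=1: RD_PORT; after: ALU=0 MUL=1 MEM=0 BR=1, R=0, W=0

issued = [0, 1, 4]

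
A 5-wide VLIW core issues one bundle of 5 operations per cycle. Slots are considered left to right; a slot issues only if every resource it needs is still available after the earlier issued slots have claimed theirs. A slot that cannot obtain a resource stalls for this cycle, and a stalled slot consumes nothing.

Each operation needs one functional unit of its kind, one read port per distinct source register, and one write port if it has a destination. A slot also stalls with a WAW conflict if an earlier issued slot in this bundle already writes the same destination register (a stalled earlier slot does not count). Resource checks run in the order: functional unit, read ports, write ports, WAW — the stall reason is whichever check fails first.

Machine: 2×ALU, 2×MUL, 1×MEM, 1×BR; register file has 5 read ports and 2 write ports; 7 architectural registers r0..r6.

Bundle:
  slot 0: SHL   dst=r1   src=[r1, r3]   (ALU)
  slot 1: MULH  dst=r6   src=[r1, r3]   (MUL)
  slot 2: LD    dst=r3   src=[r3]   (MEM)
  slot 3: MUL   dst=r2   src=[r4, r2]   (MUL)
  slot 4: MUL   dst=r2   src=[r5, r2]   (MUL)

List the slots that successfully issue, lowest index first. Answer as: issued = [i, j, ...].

issued = [0, 1]

slot 0 (ALU): ISSUE — free A1,Mu2,Ld1,B1 rp3 wp1
slot 1 (MUL): ISSUE — free A1,Mu1,Ld1,B1 rp1 wp0
slot 2 (MEM): stall WR_PORT — free A1,Mu1,Ld1,B1 rp1 wp0
slot 3 (MUL): stall RD_PORT — free A1,Mu1,Ld1,B1 rp1 wp0
slot 4 (MUL): stall RD_PORT — free A1,Mu1,Ld1,B1 rp1 wp0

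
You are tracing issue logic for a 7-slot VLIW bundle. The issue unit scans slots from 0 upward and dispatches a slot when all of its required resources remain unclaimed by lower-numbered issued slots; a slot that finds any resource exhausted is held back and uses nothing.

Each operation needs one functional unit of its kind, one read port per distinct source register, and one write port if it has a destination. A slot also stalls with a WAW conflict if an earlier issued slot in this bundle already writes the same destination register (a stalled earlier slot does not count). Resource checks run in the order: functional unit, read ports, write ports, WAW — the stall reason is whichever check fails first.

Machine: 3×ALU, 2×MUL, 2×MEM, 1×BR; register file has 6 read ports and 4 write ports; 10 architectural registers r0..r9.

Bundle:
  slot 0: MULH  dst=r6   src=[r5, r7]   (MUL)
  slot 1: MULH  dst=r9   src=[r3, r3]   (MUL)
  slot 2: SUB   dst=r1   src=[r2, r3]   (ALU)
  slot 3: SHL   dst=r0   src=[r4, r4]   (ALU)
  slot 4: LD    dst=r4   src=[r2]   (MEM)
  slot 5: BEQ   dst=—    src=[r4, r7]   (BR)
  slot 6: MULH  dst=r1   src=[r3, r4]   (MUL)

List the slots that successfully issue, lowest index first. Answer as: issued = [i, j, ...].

  0. MUL→r6 ⇒ go  {3A/1Mu/2Ld/1B | 4r 3w}
  1. MUL→r9 ⇒ go  {3A/0Mu/2Ld/1B | 3r 2w}
  2. ALU→r1 ⇒ go  {2A/0Mu/2Ld/1B | 1r 1w}
  3. ALU→r0 ⇒ go  {1A/0Mu/2Ld/1B | 0r 0w}
  4. MEM→r4 ⇒ no(RD_PORT)  {1A/0Mu/2Ld/1B | 0r 0w}
  5. BR ⇒ no(RD_PORT)  {1A/0Mu/2Ld/1B | 0r 0w}
  6. MUL→r1 ⇒ no(FU)  {1A/0Mu/2Ld/1B | 0r 0w}

issued = [0, 1, 2, 3]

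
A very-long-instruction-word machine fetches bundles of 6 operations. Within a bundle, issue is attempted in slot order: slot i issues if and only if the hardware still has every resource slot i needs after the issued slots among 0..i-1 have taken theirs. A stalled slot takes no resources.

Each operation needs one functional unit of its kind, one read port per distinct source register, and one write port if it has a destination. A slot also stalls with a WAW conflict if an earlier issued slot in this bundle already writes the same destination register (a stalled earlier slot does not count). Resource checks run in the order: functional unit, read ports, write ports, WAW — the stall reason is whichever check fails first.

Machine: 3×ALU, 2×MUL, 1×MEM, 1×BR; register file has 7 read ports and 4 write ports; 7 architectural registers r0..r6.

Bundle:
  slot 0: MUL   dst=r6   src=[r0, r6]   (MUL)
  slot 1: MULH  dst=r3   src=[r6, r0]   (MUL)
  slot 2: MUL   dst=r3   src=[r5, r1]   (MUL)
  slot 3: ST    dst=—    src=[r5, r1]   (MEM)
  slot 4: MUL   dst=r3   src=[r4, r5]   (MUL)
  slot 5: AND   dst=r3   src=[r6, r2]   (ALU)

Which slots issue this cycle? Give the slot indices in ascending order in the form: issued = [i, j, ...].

issued = [0, 1, 3]

#0 MUL src=r0,r6 dispatched  <A:3 Mu:1 Ld:1 B:1 rd:5 wr:3>
#1 MUL src=r6,r0 dispatched  <A:3 Mu:0 Ld:1 B:1 rd:3 wr:2>
#2 MUL src=r5,r1 held:FU  <A:3 Mu:0 Ld:1 B:1 rd:3 wr:2>
#3 MEM src=r5,r1 dispatched  <A:3 Mu:0 Ld:0 B:1 rd:1 wr:2>
#4 MUL src=r4,r5 held:FU  <A:3 Mu:0 Ld:0 B:1 rd:1 wr:2>
#5 ALU src=r6,r2 held:RD_PORT  <A:3 Mu:0 Ld:0 B:1 rd:1 wr:2>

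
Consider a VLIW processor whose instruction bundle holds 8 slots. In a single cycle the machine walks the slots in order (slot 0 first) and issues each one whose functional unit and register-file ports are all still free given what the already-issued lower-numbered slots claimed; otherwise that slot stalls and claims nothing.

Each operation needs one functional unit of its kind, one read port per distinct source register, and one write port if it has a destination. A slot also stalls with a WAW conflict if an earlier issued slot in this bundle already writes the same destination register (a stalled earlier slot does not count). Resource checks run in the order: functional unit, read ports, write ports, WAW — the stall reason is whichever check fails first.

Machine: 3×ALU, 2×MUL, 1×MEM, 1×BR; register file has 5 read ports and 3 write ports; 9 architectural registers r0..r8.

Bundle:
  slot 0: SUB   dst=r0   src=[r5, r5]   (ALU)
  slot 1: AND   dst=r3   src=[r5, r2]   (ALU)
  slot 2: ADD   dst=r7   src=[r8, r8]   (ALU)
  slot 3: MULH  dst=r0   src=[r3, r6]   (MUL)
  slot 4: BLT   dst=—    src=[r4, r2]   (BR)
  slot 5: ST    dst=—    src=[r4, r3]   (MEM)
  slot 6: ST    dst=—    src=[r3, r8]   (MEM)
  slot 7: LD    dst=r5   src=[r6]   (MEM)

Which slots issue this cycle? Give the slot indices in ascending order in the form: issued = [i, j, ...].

slot 0 (ALU): ISSUE — free A2,Mu2,Ld1,B1 rp4 wp2
slot 1 (ALU): ISSUE — free A1,Mu2,Ld1,B1 rp2 wp1
slot 2 (ALU): ISSUE — free A0,Mu2,Ld1,B1 rp1 wp0
slot 3 (MUL): stall RD_PORT — free A0,Mu2,Ld1,B1 rp1 wp0
slot 4 (BR): stall RD_PORT — free A0,Mu2,Ld1,B1 rp1 wp0
slot 5 (MEM): stall RD_PORT — free A0,Mu2,Ld1,B1 rp1 wp0
slot 6 (MEM): stall RD_PORT — free A0,Mu2,Ld1,B1 rp1 wp0
slot 7 (MEM): stall WR_PORT — free A0,Mu2,Ld1,B1 rp1 wp0

issued = [0, 1, 2]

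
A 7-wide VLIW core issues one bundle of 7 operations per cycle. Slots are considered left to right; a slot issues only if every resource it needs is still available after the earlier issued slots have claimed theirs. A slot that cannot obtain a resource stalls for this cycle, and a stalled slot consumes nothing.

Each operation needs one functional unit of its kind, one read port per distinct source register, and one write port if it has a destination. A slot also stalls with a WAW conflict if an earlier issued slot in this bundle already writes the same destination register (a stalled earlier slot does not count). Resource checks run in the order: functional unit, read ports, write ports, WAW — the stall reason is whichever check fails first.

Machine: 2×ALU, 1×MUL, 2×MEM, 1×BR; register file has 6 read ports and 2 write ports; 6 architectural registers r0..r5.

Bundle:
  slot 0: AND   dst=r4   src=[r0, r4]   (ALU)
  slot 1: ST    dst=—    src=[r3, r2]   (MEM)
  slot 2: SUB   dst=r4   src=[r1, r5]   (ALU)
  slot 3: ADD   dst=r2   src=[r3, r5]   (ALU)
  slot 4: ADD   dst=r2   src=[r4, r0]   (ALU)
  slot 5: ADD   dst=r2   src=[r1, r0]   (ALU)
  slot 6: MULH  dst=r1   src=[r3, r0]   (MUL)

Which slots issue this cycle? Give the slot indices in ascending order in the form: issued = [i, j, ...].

issued = [0, 1, 3]

[0] ALU needs rd=2 wr=1: ok; after: ALU=1 MUL=1 MEM=2 BR=1, R=4, W=1
[1] MEM needs rd=2 wr=0: ok; after: ALU=1 MUL=1 MEM=1 BR=1, R=2, W=1
[2] ALU needs rd=2 wr=1: WAW; after: ALU=1 MUL=1 MEM=1 BR=1, R=2, W=1
[3] ALU needs rd=2 wr=1: ok; after: ALU=0 MUL=1 MEM=1 BR=1, R=0, W=0
[4] ALU needs rd=2 wr=1: FU; after: ALU=0 MUL=1 MEM=1 BR=1, R=0, W=0
[5] ALU needs rd=2 wr=1: FU; after: ALU=0 MUL=1 MEM=1 BR=1, R=0, W=0
[6] MUL needs rd=2 wr=1: RD_PORT; after: ALU=0 MUL=1 MEM=1 BR=1, R=0, W=0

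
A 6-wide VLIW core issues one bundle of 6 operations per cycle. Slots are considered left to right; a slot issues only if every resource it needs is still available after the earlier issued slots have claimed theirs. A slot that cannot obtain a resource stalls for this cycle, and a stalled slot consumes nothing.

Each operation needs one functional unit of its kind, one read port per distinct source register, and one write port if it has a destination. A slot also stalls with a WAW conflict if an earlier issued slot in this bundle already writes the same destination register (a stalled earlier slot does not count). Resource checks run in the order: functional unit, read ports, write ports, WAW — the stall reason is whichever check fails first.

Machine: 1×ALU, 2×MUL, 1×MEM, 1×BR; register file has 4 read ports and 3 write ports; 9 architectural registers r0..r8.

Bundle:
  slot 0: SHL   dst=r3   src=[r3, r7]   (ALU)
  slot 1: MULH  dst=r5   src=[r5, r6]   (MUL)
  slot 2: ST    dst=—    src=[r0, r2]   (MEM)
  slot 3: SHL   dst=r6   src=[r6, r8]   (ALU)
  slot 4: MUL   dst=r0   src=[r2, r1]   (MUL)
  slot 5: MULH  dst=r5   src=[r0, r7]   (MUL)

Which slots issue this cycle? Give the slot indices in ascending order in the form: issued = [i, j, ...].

[0] ALU needs rd=2 wr=1: ok; after: ALU=0 MUL=2 MEM=1 BR=1, R=2, W=2
[1] MUL needs rd=2 wr=1: ok; after: ALU=0 MUL=1 MEM=1 BR=1, R=0, W=1
[2] MEM needs rd=2 wr=0: RD_PORT; after: ALU=0 MUL=1 MEM=1 BR=1, R=0, W=1
[3] ALU needs rd=2 wr=1: FU; after: ALU=0 MUL=1 MEM=1 BR=1, R=0, W=1
[4] MUL needs rd=2 wr=1: RD_PORT; after: ALU=0 MUL=1 MEM=1 BR=1, R=0, W=1
[5] MUL needs rd=2 wr=1: RD_PORT; after: ALU=0 MUL=1 MEM=1 BR=1, R=0, W=1

issued = [0, 1]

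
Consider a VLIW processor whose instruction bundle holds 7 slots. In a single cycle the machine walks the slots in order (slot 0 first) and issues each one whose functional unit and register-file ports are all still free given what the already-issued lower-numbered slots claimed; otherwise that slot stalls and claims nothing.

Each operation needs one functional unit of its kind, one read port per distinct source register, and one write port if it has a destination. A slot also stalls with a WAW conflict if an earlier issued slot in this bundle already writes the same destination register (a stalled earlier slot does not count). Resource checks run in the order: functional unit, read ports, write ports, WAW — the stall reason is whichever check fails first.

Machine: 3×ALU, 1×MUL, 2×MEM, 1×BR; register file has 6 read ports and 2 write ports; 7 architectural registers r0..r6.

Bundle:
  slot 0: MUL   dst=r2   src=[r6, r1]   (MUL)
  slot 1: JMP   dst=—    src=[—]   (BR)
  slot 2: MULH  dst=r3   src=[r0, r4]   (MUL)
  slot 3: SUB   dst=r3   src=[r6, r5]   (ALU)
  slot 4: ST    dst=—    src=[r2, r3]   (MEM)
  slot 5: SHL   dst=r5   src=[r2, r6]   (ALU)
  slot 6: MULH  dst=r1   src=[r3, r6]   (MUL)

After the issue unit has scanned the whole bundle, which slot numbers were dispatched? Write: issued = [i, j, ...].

issued = [0, 1, 3, 4]

(0) want 1×MUL +2rd +1wr — yes → AL3|MU0|ME2|BR1|rd4|wr1
(1) want 1×BR +0rd +0wr — yes → AL3|MU0|ME2|BR0|rd4|wr1
(2) want 1×MUL +2rd +1wr — FU → AL3|MU0|ME2|BR0|rd4|wr1
(3) want 1×ALU +2rd +1wr — yes → AL2|MU0|ME2|BR0|rd2|wr0
(4) want 1×MEM +2rd +0wr — yes → AL2|MU0|ME1|BR0|rd0|wr0
(5) want 1×ALU +2rd +1wr — RD_PORT → AL2|MU0|ME1|BR0|rd0|wr0
(6) want 1×MUL +2rd +1wr — FU → AL2|MU0|ME1|BR0|rd0|wr0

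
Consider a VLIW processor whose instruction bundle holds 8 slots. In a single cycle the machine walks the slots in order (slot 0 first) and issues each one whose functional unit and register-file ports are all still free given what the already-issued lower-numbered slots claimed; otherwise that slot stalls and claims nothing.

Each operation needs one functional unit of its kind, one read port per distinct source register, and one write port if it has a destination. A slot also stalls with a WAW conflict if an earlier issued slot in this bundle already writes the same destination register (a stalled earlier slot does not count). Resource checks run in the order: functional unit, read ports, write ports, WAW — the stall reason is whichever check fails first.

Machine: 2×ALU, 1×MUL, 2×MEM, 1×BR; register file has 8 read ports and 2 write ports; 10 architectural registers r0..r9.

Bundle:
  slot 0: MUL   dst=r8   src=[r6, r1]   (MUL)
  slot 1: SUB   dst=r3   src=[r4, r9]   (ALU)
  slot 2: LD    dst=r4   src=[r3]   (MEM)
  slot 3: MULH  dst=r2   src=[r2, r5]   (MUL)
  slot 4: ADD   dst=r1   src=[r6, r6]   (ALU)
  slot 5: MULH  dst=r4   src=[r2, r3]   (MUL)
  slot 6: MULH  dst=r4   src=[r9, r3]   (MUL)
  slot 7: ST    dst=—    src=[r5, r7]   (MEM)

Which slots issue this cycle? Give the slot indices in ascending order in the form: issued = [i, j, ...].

  0. MUL→r8 ⇒ go  {2A/0Mu/2Ld/1B | 6r 1w}
  1. ALU→r3 ⇒ go  {1A/0Mu/2Ld/1B | 4r 0w}
  2. MEM→r4 ⇒ no(WR_PORT)  {1A/0Mu/2Ld/1B | 4r 0w}
  3. MUL→r2 ⇒ no(FU)  {1A/0Mu/2Ld/1B | 4r 0w}
  4. ALU→r1 ⇒ no(WR_PORT)  {1A/0Mu/2Ld/1B | 4r 0w}
  5. MUL→r4 ⇒ no(FU)  {1A/0Mu/2Ld/1B | 4r 0w}
  6. MUL→r4 ⇒ no(FU)  {1A/0Mu/2Ld/1B | 4r 0w}
  7. MEM ⇒ go  {1A/0Mu/1Ld/1B | 2r 0w}

issued = [0, 1, 7]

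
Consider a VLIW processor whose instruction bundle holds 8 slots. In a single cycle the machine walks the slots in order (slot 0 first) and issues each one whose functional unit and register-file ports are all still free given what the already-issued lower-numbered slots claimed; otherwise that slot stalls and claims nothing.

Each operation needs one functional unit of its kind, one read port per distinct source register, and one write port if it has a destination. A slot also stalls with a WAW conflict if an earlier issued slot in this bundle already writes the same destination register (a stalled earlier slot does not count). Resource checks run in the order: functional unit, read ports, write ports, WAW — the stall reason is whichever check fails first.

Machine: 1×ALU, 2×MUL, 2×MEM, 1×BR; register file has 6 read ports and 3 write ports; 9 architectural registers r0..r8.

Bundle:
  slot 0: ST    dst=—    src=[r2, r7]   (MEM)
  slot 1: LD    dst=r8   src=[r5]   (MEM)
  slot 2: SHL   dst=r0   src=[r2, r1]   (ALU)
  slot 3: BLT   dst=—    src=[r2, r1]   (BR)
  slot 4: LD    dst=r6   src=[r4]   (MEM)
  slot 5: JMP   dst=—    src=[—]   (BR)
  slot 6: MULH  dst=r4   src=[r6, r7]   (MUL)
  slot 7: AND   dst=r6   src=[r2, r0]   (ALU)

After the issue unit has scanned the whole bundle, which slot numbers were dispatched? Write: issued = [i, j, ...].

issued = [0, 1, 2, 5]

(0) want 1×MEM +2rd +0wr — yes → AL1|MU2|ME1|BR1|rd4|wr3
(1) want 1×MEM +1rd +1wr — yes → AL1|MU2|ME0|BR1|rd3|wr2
(2) want 1×ALU +2rd +1wr — yes → AL0|MU2|ME0|BR1|rd1|wr1
(3) want 1×BR +2rd +0wr — RD_PORT → AL0|MU2|ME0|BR1|rd1|wr1
(4) want 1×MEM +1rd +1wr — FU → AL0|MU2|ME0|BR1|rd1|wr1
(5) want 1×BR +0rd +0wr — yes → AL0|MU2|ME0|BR0|rd1|wr1
(6) want 1×MUL +2rd +1wr — RD_PORT → AL0|MU2|ME0|BR0|rd1|wr1
(7) want 1×ALU +2rd +1wr — FU → AL0|MU2|ME0|BR0|rd1|wr1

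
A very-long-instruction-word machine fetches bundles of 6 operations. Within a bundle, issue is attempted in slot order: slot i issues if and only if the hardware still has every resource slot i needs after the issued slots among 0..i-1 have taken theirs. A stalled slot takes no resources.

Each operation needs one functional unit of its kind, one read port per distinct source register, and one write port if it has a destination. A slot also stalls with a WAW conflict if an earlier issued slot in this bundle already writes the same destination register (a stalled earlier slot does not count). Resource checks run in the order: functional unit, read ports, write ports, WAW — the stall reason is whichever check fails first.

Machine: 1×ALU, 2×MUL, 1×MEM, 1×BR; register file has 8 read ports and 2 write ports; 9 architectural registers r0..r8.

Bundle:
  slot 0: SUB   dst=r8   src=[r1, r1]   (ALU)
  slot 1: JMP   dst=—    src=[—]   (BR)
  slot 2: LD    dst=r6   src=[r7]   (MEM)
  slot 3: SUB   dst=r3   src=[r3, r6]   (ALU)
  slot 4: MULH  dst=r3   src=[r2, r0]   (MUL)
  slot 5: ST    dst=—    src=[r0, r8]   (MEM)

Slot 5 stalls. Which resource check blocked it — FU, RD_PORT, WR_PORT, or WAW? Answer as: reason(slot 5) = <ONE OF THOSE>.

reason(slot 5) = FU

#0 ALU src=r1,r1 dispatched  <A:0 Mu:2 Ld:1 B:1 rd:7 wr:1>
#1 BR src=- dispatched  <A:0 Mu:2 Ld:1 B:0 rd:7 wr:1>
#2 MEM src=r7 dispatched  <A:0 Mu:2 Ld:0 B:0 rd:6 wr:0>
#3 ALU src=r3,r6 held:FU  <A:0 Mu:2 Ld:0 B:0 rd:6 wr:0>
#4 MUL src=r2,r0 held:WR_PORT  <A:0 Mu:2 Ld:0 B:0 rd:6 wr:0>
#5 MEM src=r0,r8 held:FU  <A:0 Mu:2 Ld:0 B:0 rd:6 wr:0>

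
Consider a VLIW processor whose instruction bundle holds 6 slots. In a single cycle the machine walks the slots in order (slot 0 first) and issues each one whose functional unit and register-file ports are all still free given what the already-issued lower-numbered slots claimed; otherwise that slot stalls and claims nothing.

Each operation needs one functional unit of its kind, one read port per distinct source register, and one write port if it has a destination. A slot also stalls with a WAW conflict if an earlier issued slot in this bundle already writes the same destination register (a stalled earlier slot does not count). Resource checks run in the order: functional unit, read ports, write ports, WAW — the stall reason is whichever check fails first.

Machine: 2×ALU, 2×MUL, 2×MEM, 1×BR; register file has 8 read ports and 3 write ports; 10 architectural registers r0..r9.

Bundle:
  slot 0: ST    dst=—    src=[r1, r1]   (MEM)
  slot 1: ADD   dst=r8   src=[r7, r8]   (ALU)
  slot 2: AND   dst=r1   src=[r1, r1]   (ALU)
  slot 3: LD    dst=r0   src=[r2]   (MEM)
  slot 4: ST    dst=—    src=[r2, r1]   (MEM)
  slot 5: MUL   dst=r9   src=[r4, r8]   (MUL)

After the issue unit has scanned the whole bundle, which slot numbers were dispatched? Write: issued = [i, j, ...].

  0. MEM ⇒ go  {2A/2Mu/1Ld/1B | 7r 3w}
  1. ALU→r8 ⇒ go  {1A/2Mu/1Ld/1B | 5r 2w}
  2. ALU→r1 ⇒ go  {0A/2Mu/1Ld/1B | 4r 1w}
  3. MEM→r0 ⇒ go  {0A/2Mu/0Ld/1B | 3r 0w}
  4. MEM ⇒ no(FU)  {0A/2Mu/0Ld/1B | 3r 0w}
  5. MUL→r9 ⇒ no(WR_PORT)  {0A/2Mu/0Ld/1B | 3r 0w}

issued = [0, 1, 2, 3]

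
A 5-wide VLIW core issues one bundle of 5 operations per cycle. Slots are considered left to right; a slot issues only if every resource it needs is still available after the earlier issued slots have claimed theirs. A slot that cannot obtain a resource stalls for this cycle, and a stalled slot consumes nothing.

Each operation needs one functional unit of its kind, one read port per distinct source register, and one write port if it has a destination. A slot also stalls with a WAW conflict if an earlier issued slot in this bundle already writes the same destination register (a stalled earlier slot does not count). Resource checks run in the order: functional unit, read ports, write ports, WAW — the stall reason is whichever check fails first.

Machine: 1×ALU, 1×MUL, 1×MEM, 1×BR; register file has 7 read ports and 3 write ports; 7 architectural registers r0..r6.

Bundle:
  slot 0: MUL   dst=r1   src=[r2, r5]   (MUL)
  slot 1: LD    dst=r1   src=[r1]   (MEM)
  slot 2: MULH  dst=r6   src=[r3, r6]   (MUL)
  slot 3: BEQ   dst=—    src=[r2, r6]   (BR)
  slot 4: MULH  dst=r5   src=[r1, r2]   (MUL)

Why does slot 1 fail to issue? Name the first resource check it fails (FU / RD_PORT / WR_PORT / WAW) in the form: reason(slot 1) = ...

reason(slot 1) = WAW

#0 MUL src=r2,r5 dispatched  <A:1 Mu:0 Ld:1 B:1 rd:5 wr:2>
#1 MEM src=r1 held:WAW  <A:1 Mu:0 Ld:1 B:1 rd:5 wr:2>
#2 MUL src=r3,r6 held:FU  <A:1 Mu:0 Ld:1 B:1 rd:5 wr:2>
#3 BR src=r2,r6 dispatched  <A:1 Mu:0 Ld:1 B:0 rd:3 wr:2>
#4 MUL src=r1,r2 held:FU  <A:1 Mu:0 Ld:1 B:0 rd:3 wr:2>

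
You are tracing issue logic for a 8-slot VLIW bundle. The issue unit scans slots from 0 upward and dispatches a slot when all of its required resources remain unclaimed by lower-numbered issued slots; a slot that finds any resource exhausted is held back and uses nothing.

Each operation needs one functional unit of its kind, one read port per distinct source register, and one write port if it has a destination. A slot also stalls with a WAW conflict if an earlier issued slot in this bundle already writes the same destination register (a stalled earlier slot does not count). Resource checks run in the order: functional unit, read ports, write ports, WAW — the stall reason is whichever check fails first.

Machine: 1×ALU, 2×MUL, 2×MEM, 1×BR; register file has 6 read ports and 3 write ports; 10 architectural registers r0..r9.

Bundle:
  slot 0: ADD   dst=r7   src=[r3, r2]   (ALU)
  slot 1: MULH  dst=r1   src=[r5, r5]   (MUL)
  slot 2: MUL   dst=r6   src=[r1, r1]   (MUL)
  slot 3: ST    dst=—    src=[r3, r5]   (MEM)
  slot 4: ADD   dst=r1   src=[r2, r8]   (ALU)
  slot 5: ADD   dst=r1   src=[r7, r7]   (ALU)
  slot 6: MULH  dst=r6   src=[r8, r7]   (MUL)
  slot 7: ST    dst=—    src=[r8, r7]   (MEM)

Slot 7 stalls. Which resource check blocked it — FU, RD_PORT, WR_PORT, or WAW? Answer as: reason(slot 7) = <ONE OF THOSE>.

[0] ALU needs rd=2 wr=1: ok; after: ALU=0 MUL=2 MEM=2 BR=1, R=4, W=2
[1] MUL needs rd=1 wr=1: ok; after: ALU=0 MUL=1 MEM=2 BR=1, R=3, W=1
[2] MUL needs rd=1 wr=1: ok; after: ALU=0 MUL=0 MEM=2 BR=1, R=2, W=0
[3] MEM needs rd=2 wr=0: ok; after: ALU=0 MUL=0 MEM=1 BR=1, R=0, W=0
[4] ALU needs rd=2 wr=1: FU; after: ALU=0 MUL=0 MEM=1 BR=1, R=0, W=0
[5] ALU needs rd=1 wr=1: FU; after: ALU=0 MUL=0 MEM=1 BR=1, R=0, W=0
[6] MUL needs rd=2 wr=1: FU; after: ALU=0 MUL=0 MEM=1 BR=1, R=0, W=0
[7] MEM needs rd=2 wr=0: RD_PORT; after: ALU=0 MUL=0 MEM=1 BR=1, R=0, W=0

reason(slot 7) = RD_PORT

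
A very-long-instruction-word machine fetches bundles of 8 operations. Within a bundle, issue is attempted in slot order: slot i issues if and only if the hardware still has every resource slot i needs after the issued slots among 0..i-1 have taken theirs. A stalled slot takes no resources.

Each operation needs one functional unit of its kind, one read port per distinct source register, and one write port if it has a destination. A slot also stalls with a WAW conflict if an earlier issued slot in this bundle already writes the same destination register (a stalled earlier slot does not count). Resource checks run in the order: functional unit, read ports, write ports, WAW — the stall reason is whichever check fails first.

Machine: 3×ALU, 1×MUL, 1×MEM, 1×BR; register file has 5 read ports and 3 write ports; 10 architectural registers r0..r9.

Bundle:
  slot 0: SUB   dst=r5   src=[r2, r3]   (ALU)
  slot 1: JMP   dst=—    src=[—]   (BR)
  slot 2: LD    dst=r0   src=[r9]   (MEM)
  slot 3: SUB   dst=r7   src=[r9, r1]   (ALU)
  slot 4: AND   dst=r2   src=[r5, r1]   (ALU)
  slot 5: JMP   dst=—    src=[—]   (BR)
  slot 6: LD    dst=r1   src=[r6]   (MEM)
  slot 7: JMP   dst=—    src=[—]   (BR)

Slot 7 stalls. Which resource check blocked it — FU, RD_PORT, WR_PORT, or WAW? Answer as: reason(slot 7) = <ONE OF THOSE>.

reason(slot 7) = FU

(0) want 1×ALU +2rd +1wr — yes → AL2|MU1|ME1|BR1|rd3|wr2
(1) want 1×BR +0rd +0wr — yes → AL2|MU1|ME1|BR0|rd3|wr2
(2) want 1×MEM +1rd +1wr — yes → AL2|MU1|ME0|BR0|rd2|wr1
(3) want 1×ALU +2rd +1wr — yes → AL1|MU1|ME0|BR0|rd0|wr0
(4) want 1×ALU +2rd +1wr — RD_PORT → AL1|MU1|ME0|BR0|rd0|wr0
(5) want 1×BR +0rd +0wr — FU → AL1|MU1|ME0|BR0|rd0|wr0
(6) want 1×MEM +1rd +1wr — FU → AL1|MU1|ME0|BR0|rd0|wr0
(7) want 1×BR +0rd +0wr — FU → AL1|MU1|ME0|BR0|rd0|wr0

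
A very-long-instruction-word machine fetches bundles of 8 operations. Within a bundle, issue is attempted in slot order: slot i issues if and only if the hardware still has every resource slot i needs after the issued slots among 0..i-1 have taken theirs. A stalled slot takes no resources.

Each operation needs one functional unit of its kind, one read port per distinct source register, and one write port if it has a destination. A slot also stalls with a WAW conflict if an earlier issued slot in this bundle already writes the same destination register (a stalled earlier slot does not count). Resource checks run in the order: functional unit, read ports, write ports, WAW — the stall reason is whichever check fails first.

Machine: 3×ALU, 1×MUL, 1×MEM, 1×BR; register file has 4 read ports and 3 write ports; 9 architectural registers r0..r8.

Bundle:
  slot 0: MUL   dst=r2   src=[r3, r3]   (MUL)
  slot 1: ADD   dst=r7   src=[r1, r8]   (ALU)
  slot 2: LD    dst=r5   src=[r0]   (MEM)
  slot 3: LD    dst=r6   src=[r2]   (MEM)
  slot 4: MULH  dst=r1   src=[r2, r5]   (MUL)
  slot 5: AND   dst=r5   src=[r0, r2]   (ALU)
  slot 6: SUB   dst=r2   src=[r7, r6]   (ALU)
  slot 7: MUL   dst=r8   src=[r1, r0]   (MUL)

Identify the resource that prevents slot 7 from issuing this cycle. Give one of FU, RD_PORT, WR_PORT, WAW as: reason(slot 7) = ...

slot 0 (MUL): ISSUE — free A3,Mu0,Ld1,B1 rp3 wp2
slot 1 (ALU): ISSUE — free A2,Mu0,Ld1,B1 rp1 wp1
slot 2 (MEM): ISSUE — free A2,Mu0,Ld0,B1 rp0 wp0
slot 3 (MEM): stall FU — free A2,Mu0,Ld0,B1 rp0 wp0
slot 4 (MUL): stall FU — free A2,Mu0,Ld0,B1 rp0 wp0
slot 5 (ALU): stall RD_PORT — free A2,Mu0,Ld0,B1 rp0 wp0
slot 6 (ALU): stall RD_PORT — free A2,Mu0,Ld0,B1 rp0 wp0
slot 7 (MUL): stall FU — free A2,Mu0,Ld0,B1 rp0 wp0

reason(slot 7) = FU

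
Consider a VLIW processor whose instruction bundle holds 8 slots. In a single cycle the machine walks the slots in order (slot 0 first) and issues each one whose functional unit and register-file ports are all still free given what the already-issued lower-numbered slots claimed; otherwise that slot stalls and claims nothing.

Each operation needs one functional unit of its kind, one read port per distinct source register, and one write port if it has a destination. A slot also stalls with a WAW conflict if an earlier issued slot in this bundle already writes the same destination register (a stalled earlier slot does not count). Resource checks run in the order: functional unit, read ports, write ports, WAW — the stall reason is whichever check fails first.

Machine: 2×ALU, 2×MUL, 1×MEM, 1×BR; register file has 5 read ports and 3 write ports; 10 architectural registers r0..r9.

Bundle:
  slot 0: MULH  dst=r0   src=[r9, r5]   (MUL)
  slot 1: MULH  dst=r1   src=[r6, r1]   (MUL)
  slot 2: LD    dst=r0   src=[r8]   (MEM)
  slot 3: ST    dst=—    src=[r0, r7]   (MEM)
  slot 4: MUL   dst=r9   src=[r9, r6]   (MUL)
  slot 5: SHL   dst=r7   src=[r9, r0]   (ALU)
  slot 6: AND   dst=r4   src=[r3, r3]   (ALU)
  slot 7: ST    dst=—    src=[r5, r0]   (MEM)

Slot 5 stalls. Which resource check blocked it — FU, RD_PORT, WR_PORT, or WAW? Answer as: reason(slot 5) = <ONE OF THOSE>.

(0) want 1×MUL +2rd +1wr — yes → AL2|MU1|ME1|BR1|rd3|wr2
(1) want 1×MUL +2rd +1wr — yes → AL2|MU0|ME1|BR1|rd1|wr1
(2) want 1×MEM +1rd +1wr — WAW → AL2|MU0|ME1|BR1|rd1|wr1
(3) want 1×MEM +2rd +0wr — RD_PORT → AL2|MU0|ME1|BR1|rd1|wr1
(4) want 1×MUL +2rd +1wr — FU → AL2|MU0|ME1|BR1|rd1|wr1
(5) want 1×ALU +2rd +1wr — RD_PORT → AL2|MU0|ME1|BR1|rd1|wr1
(6) want 1×ALU +1rd +1wr — yes → AL1|MU0|ME1|BR1|rd0|wr0
(7) want 1×MEM +2rd +0wr — RD_PORT → AL1|MU0|ME1|BR1|rd0|wr0

reason(slot 5) = RD_PORT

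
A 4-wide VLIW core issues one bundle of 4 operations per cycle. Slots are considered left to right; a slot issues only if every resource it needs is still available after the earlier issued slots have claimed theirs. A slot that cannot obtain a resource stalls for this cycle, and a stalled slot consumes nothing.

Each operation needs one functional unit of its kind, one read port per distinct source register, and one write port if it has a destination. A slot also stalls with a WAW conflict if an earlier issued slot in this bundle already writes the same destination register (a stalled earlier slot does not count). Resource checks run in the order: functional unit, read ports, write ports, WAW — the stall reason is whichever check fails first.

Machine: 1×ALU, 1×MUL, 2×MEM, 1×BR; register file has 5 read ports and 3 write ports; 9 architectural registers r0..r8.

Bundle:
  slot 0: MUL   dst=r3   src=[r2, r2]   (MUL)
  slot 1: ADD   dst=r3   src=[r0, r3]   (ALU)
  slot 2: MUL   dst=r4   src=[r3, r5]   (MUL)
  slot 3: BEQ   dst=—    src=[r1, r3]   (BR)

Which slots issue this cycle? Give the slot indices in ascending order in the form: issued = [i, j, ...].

  0. MUL→r3 ⇒ go  {1A/0Mu/2Ld/1B | 4r 2w}
  1. ALU→r3 ⇒ no(WAW)  {1A/0Mu/2Ld/1B | 4r 2w}
  2. MUL→r4 ⇒ no(FU)  {1A/0Mu/2Ld/1B | 4r 2w}
  3. BR ⇒ go  {1A/0Mu/2Ld/0B | 2r 2w}

issued = [0, 3]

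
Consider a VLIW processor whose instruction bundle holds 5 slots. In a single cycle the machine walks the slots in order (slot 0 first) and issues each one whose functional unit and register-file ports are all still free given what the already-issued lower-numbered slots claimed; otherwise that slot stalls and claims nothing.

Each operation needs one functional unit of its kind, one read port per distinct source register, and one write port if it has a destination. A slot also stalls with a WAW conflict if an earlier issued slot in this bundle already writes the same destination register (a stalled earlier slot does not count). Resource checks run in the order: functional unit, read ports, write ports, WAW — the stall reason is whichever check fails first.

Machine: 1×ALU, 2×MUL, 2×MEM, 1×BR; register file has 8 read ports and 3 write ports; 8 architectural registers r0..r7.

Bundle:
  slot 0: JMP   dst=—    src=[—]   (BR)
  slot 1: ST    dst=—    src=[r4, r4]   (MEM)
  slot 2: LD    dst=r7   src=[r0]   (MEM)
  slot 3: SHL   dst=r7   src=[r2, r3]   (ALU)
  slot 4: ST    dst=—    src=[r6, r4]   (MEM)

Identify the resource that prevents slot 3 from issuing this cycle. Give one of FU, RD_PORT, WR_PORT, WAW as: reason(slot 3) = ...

slot 0 (BR): ISSUE — free A1,Mu2,Ld2,B0 rp8 wp3
slot 1 (MEM): ISSUE — free A1,Mu2,Ld1,B0 rp7 wp3
slot 2 (MEM): ISSUE — free A1,Mu2,Ld0,B0 rp6 wp2
slot 3 (ALU): stall WAW — free A1,Mu2,Ld0,B0 rp6 wp2
slot 4 (MEM): stall FU — free A1,Mu2,Ld0,B0 rp6 wp2

reason(slot 3) = WAW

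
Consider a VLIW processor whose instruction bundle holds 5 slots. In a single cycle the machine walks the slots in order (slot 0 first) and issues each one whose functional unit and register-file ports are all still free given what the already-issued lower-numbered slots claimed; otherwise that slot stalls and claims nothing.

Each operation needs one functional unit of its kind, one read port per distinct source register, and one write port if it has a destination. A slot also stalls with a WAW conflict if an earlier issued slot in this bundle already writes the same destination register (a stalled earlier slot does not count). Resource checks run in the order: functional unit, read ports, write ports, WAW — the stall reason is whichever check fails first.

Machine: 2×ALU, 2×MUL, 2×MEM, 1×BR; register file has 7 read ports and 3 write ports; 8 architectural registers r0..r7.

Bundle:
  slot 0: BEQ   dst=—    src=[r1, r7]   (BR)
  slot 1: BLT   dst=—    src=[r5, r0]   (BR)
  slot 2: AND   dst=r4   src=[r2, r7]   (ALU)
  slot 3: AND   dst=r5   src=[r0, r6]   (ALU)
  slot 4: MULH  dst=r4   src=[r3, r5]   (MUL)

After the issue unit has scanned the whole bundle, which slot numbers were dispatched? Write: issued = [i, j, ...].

issued = [0, 2, 3]

(0) want 1×BR +2rd +0wr — yes → AL2|MU2|ME2|BR0|rd5|wr3
(1) want 1×BR +2rd +0wr — FU → AL2|MU2|ME2|BR0|rd5|wr3
(2) want 1×ALU +2rd +1wr — yes → AL1|MU2|ME2|BR0|rd3|wr2
(3) want 1×ALU +2rd +1wr — yes → AL0|MU2|ME2|BR0|rd1|wr1
(4) want 1×MUL +2rd +1wr — RD_PORT → AL0|MU2|ME2|BR0|rd1|wr1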